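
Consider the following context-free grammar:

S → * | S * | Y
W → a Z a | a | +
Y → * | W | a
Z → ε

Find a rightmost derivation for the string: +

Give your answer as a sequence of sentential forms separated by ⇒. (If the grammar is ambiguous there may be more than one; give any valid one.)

S ⇒ Y ⇒ W ⇒ +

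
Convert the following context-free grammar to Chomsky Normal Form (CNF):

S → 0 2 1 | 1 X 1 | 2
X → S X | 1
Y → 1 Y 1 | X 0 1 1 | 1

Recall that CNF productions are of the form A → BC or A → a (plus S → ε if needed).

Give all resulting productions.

T0 → 0; T2 → 2; T1 → 1; S → 2; X → 1; Y → 1; S → T0 X0; X0 → T2 T1; S → T1 X1; X1 → X T1; X → S X; Y → T1 X2; X2 → Y T1; Y → X X3; X3 → T0 X4; X4 → T1 T1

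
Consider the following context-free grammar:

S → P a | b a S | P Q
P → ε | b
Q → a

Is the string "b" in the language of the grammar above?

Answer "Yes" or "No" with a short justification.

No - no valid derivation exists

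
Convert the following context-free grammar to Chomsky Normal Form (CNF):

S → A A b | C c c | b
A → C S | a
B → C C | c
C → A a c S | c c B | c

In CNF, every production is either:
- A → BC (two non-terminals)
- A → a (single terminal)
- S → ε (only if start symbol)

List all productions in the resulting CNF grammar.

TB → b; TC → c; S → b; A → a; B → c; TA → a; C → c; S → A X0; X0 → A TB; S → C X1; X1 → TC TC; A → C S; B → C C; C → A X2; X2 → TA X3; X3 → TC S; C → TC X4; X4 → TC B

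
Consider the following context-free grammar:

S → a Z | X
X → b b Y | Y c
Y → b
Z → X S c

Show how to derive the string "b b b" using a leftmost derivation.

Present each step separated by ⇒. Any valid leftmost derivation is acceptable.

S ⇒ X ⇒ b b Y ⇒ b b b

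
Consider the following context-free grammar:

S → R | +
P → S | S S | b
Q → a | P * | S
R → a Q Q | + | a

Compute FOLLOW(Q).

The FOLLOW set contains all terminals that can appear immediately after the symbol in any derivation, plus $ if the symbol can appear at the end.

We compute FOLLOW(Q) using the standard algorithm.
FOLLOW(S) starts with {$}.
FIRST(P) = {+, a, b}
FIRST(Q) = {+, a, b}
FIRST(R) = {+, a}
FIRST(S) = {+, a}
FOLLOW(P) = {*}
FOLLOW(Q) = {$, *, +, a, b}
FOLLOW(R) = {$, *, +, a, b}
FOLLOW(S) = {$, *, +, a, b}
Therefore, FOLLOW(Q) = {$, *, +, a, b}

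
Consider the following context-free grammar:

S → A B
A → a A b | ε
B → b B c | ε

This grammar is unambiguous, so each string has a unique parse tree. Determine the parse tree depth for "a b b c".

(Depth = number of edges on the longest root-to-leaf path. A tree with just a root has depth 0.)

3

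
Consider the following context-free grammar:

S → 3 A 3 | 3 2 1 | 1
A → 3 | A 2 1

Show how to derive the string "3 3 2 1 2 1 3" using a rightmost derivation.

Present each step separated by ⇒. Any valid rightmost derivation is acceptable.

S ⇒ 3 A 3 ⇒ 3 A 2 1 3 ⇒ 3 A 2 1 2 1 3 ⇒ 3 3 2 1 2 1 3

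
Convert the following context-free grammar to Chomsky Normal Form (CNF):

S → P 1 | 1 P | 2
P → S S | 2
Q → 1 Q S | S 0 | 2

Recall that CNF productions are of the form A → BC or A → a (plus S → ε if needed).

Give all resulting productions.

T1 → 1; S → 2; P → 2; T0 → 0; Q → 2; S → P T1; S → T1 P; P → S S; Q → T1 X0; X0 → Q S; Q → S T0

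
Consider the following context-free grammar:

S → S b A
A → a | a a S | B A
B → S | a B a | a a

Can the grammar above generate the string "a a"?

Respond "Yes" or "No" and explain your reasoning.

No - no valid derivation exists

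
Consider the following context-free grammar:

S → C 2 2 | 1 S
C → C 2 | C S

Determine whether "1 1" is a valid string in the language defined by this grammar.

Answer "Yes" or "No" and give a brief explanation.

No - no valid derivation exists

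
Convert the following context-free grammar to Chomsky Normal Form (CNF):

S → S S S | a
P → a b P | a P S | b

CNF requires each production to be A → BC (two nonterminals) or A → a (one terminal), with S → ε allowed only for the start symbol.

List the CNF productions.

S → a; TA → a; TB → b; P → b; S → S X0; X0 → S S; P → TA X1; X1 → TB P; P → TA X2; X2 → P S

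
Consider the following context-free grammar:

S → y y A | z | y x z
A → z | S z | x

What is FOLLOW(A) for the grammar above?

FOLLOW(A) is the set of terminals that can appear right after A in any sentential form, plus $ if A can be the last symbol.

We compute FOLLOW(A) using the standard algorithm.
FOLLOW(S) starts with {$}.
FIRST(A) = {x, y, z}
FIRST(S) = {y, z}
FOLLOW(A) = {$, z}
FOLLOW(S) = {$, z}
Therefore, FOLLOW(A) = {$, z}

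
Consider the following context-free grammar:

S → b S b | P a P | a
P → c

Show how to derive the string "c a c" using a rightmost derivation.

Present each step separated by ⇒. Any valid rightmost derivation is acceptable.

S ⇒ P a P ⇒ P a c ⇒ c a c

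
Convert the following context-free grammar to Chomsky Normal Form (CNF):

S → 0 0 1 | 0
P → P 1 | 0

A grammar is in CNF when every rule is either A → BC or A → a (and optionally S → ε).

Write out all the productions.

T0 → 0; T1 → 1; S → 0; P → 0; S → T0 X0; X0 → T0 T1; P → P T1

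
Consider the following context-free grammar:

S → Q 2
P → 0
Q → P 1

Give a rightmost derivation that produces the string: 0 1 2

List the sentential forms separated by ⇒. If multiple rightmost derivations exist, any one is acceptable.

S ⇒ Q 2 ⇒ P 1 2 ⇒ 0 1 2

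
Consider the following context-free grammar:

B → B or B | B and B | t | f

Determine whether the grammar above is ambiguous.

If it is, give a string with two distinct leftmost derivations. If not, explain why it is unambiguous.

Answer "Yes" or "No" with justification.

Yes - the string 't or f or f or t' has two distinct leftmost derivations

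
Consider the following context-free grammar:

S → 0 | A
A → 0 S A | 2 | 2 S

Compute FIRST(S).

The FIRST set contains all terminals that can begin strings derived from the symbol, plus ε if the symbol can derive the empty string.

We compute FIRST(S) using the standard algorithm.
FIRST(A) = {0, 2}
FIRST(S) = {0, 2}
Therefore, FIRST(S) = {0, 2}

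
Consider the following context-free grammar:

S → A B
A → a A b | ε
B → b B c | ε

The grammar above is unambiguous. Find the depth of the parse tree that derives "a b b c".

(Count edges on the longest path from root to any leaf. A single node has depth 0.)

3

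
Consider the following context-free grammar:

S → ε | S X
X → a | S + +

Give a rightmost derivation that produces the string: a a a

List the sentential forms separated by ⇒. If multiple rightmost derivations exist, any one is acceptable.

S ⇒ S X ⇒ S a ⇒ S X a ⇒ S a a ⇒ S X a a ⇒ S a a a ⇒ a a a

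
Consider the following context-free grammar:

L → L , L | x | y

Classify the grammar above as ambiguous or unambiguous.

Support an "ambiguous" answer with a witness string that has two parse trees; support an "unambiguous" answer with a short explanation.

Ambiguous - the string 'y , x , y , x , x' has two distinct parse trees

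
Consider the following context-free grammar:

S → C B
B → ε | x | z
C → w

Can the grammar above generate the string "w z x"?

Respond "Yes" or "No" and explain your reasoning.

No - no valid derivation exists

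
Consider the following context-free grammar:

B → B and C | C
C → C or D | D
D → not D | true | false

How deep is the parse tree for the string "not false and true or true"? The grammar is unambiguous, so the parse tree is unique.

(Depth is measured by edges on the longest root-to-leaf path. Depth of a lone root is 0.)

5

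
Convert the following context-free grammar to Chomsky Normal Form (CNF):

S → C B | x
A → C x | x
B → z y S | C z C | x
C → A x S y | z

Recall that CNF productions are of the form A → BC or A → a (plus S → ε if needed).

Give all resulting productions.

S → x; TX → x; A → x; TZ → z; TY → y; B → x; C → z; S → C B; A → C TX; B → TZ X0; X0 → TY S; B → C X1; X1 → TZ C; C → A X2; X2 → TX X3; X3 → S TY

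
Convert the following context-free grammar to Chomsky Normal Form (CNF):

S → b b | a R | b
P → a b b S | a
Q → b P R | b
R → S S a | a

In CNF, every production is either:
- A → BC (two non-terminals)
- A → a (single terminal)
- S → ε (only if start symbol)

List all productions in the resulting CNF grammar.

TB → b; TA → a; S → b; P → a; Q → b; R → a; S → TB TB; S → TA R; P → TA X0; X0 → TB X1; X1 → TB S; Q → TB X2; X2 → P R; R → S X3; X3 → S TA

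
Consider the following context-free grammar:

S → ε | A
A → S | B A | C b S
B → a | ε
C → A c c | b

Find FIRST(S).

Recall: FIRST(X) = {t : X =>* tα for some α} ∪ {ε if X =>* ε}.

We compute FIRST(S) using the standard algorithm.
FIRST(A) = {a, b, c, ε}
FIRST(B) = {a, ε}
FIRST(C) = {a, b, c}
FIRST(S) = {a, b, c, ε}
Therefore, FIRST(S) = {a, b, c, ε}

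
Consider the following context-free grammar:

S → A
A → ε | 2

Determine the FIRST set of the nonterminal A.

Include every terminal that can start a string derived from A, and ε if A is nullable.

We compute FIRST(A) using the standard algorithm.
FIRST(A) = {2, ε}
FIRST(S) = {2, ε}
Therefore, FIRST(A) = {2, ε}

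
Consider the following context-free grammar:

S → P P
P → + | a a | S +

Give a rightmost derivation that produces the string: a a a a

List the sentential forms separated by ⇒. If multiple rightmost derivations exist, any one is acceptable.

S ⇒ P P ⇒ P a a ⇒ a a a a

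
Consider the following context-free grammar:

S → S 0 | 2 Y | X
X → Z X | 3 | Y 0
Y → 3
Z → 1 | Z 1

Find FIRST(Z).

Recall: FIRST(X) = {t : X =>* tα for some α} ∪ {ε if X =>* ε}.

We compute FIRST(Z) using the standard algorithm.
FIRST(S) = {1, 2, 3}
FIRST(X) = {1, 3}
FIRST(Y) = {3}
FIRST(Z) = {1}
Therefore, FIRST(Z) = {1}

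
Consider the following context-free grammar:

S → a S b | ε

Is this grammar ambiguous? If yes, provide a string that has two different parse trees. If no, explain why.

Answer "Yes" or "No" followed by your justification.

No - the grammar is unambiguous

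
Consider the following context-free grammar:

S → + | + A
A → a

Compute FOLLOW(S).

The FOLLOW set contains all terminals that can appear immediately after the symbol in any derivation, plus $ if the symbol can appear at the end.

We compute FOLLOW(S) using the standard algorithm.
FOLLOW(S) starts with {$}.
FIRST(A) = {a}
FIRST(S) = {+}
FOLLOW(A) = {$}
FOLLOW(S) = {$}
Therefore, FOLLOW(S) = {$}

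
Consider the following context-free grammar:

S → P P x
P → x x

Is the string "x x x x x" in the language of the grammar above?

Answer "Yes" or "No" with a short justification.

Yes - a valid derivation exists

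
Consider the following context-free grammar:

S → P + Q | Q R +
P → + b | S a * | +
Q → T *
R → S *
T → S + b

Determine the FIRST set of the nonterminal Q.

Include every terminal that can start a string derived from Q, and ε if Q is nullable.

We compute FIRST(Q) using the standard algorithm.
FIRST(P) = {+}
FIRST(Q) = {+}
FIRST(R) = {+}
FIRST(S) = {+}
FIRST(T) = {+}
Therefore, FIRST(Q) = {+}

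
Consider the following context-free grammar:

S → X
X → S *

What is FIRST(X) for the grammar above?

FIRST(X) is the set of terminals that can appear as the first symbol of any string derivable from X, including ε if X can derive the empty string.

We compute FIRST(X) using the standard algorithm.
FIRST(S) = {}
FIRST(X) = {}
Therefore, FIRST(X) = {}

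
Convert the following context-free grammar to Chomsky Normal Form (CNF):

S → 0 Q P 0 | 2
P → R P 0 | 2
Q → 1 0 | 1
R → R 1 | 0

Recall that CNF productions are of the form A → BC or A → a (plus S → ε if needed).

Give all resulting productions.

T0 → 0; S → 2; P → 2; T1 → 1; Q → 1; R → 0; S → T0 X0; X0 → Q X1; X1 → P T0; P → R X2; X2 → P T0; Q → T1 T0; R → R T1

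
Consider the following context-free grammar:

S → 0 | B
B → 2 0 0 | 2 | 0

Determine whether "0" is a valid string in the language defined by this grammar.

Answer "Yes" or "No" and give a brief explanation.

Yes - a valid derivation exists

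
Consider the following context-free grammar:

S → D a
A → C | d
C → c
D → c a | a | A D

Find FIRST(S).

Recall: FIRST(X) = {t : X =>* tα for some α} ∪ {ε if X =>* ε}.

We compute FIRST(S) using the standard algorithm.
FIRST(A) = {c, d}
FIRST(C) = {c}
FIRST(D) = {a, c, d}
FIRST(S) = {a, c, d}
Therefore, FIRST(S) = {a, c, d}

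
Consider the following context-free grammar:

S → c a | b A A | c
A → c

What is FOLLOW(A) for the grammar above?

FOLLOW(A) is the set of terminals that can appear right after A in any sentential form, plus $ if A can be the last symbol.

We compute FOLLOW(A) using the standard algorithm.
FOLLOW(S) starts with {$}.
FIRST(A) = {c}
FIRST(S) = {b, c}
FOLLOW(A) = {$, c}
FOLLOW(S) = {$}
Therefore, FOLLOW(A) = {$, c}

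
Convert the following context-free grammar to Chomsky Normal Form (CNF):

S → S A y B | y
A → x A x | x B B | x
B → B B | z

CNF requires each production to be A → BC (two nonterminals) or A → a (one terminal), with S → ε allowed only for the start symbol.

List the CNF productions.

TY → y; S → y; TX → x; A → x; B → z; S → S X0; X0 → A X1; X1 → TY B; A → TX X2; X2 → A TX; A → TX X3; X3 → B B; B → B B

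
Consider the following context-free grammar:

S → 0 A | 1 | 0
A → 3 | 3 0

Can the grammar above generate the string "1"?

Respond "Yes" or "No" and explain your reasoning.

Yes - a valid derivation exists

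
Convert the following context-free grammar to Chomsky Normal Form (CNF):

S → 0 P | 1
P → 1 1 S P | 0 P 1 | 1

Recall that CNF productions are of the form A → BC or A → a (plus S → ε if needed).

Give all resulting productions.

T0 → 0; S → 1; T1 → 1; P → 1; S → T0 P; P → T1 X0; X0 → T1 X1; X1 → S P; P → T0 X2; X2 → P T1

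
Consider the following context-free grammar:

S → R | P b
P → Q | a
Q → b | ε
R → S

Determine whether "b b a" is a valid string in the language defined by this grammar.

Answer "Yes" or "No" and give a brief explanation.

No - no valid derivation exists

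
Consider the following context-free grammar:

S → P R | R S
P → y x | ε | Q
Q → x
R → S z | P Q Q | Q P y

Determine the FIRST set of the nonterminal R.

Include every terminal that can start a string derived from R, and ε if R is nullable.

We compute FIRST(R) using the standard algorithm.
FIRST(P) = {x, y, ε}
FIRST(Q) = {x}
FIRST(R) = {x, y}
FIRST(S) = {x, y}
Therefore, FIRST(R) = {x, y}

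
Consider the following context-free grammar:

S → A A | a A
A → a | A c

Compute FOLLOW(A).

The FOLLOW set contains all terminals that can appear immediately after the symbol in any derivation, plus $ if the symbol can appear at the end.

We compute FOLLOW(A) using the standard algorithm.
FOLLOW(S) starts with {$}.
FIRST(A) = {a}
FIRST(S) = {a}
FOLLOW(A) = {$, a, c}
FOLLOW(S) = {$}
Therefore, FOLLOW(A) = {$, a, c}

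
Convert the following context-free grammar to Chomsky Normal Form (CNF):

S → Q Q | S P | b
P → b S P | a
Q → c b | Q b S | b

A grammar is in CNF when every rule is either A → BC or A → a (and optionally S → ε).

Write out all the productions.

S → b; TB → b; P → a; TC → c; Q → b; S → Q Q; S → S P; P → TB X0; X0 → S P; Q → TC TB; Q → Q X1; X1 → TB S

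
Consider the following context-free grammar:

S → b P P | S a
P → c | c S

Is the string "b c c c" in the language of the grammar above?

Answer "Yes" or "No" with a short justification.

No - no valid derivation exists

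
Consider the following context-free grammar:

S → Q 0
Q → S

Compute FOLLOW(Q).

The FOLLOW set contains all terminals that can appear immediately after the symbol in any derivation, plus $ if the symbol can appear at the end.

We compute FOLLOW(Q) using the standard algorithm.
FOLLOW(S) starts with {$}.
FIRST(Q) = {}
FIRST(S) = {}
FOLLOW(Q) = {0}
FOLLOW(S) = {$, 0}
Therefore, FOLLOW(Q) = {0}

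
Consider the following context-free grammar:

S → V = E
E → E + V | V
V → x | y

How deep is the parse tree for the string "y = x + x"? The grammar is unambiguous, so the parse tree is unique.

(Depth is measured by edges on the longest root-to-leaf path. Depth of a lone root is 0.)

4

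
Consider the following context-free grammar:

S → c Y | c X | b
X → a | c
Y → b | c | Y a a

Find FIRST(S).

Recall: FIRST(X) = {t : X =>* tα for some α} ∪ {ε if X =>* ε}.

We compute FIRST(S) using the standard algorithm.
FIRST(S) = {b, c}
FIRST(X) = {a, c}
FIRST(Y) = {b, c}
Therefore, FIRST(S) = {b, c}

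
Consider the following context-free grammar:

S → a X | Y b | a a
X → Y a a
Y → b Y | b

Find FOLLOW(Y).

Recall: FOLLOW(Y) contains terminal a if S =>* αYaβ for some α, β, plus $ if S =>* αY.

We compute FOLLOW(Y) using the standard algorithm.
FOLLOW(S) starts with {$}.
FIRST(S) = {a, b}
FIRST(X) = {b}
FIRST(Y) = {b}
FOLLOW(S) = {$}
FOLLOW(X) = {$}
FOLLOW(Y) = {a, b}
Therefore, FOLLOW(Y) = {a, b}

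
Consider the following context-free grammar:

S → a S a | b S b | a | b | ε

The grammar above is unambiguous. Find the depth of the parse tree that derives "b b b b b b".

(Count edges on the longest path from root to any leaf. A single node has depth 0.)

4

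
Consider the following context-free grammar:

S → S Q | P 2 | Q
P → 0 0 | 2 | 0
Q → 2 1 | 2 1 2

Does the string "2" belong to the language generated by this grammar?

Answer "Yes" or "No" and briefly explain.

No - no valid derivation exists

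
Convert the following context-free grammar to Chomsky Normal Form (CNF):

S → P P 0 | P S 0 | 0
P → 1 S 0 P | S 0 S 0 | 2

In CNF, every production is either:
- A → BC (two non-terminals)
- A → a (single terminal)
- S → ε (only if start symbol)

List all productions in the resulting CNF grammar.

T0 → 0; S → 0; T1 → 1; P → 2; S → P X0; X0 → P T0; S → P X1; X1 → S T0; P → T1 X2; X2 → S X3; X3 → T0 P; P → S X4; X4 → T0 X5; X5 → S T0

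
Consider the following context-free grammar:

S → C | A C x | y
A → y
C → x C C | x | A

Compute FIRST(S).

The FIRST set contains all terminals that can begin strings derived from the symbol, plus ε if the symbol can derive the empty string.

We compute FIRST(S) using the standard algorithm.
FIRST(A) = {y}
FIRST(C) = {x, y}
FIRST(S) = {x, y}
Therefore, FIRST(S) = {x, y}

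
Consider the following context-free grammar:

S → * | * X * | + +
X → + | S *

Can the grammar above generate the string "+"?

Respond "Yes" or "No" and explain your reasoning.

No - no valid derivation exists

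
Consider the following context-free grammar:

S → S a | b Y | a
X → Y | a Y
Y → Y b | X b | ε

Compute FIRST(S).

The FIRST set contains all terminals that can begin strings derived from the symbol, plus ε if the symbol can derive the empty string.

We compute FIRST(S) using the standard algorithm.
FIRST(S) = {a, b}
FIRST(X) = {a, b, ε}
FIRST(Y) = {a, b, ε}
Therefore, FIRST(S) = {a, b}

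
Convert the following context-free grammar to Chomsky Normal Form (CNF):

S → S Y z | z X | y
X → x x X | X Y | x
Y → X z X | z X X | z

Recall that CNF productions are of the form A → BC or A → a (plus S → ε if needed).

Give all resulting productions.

TZ → z; S → y; TX → x; X → x; Y → z; S → S X0; X0 → Y TZ; S → TZ X; X → TX X1; X1 → TX X; X → X Y; Y → X X2; X2 → TZ X; Y → TZ X3; X3 → X X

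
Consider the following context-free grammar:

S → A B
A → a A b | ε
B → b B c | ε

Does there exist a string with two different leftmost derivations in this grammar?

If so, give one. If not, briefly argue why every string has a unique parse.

No - every string in the language has a unique leftmost derivation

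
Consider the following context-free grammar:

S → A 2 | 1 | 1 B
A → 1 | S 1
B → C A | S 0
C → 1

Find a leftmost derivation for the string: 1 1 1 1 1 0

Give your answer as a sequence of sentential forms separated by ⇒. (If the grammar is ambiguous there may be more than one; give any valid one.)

S ⇒ 1 B ⇒ 1 S 0 ⇒ 1 1 B 0 ⇒ 1 1 C A 0 ⇒ 1 1 1 A 0 ⇒ 1 1 1 S 1 0 ⇒ 1 1 1 1 1 0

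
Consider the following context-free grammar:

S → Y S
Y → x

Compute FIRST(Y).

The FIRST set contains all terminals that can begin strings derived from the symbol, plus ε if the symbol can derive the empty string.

We compute FIRST(Y) using the standard algorithm.
FIRST(S) = {x}
FIRST(Y) = {x}
Therefore, FIRST(Y) = {x}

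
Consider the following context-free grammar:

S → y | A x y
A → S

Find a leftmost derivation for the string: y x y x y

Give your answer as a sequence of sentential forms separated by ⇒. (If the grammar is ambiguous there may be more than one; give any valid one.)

S ⇒ A x y ⇒ S x y ⇒ A x y x y ⇒ S x y x y ⇒ y x y x y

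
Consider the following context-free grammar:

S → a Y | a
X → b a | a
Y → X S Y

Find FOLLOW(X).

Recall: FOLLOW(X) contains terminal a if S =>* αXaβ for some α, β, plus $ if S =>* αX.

We compute FOLLOW(X) using the standard algorithm.
FOLLOW(S) starts with {$}.
FIRST(S) = {a}
FIRST(X) = {a, b}
FIRST(Y) = {a, b}
FOLLOW(S) = {$, a, b}
FOLLOW(X) = {a}
FOLLOW(Y) = {$, a, b}
Therefore, FOLLOW(X) = {a}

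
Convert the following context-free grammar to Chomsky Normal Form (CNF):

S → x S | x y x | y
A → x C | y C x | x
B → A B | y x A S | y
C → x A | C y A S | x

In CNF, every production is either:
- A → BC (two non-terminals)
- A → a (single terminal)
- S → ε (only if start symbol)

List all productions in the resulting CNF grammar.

TX → x; TY → y; S → y; A → x; B → y; C → x; S → TX S; S → TX X0; X0 → TY TX; A → TX C; A → TY X1; X1 → C TX; B → A B; B → TY X2; X2 → TX X3; X3 → A S; C → TX A; C → C X4; X4 → TY X5; X5 → A S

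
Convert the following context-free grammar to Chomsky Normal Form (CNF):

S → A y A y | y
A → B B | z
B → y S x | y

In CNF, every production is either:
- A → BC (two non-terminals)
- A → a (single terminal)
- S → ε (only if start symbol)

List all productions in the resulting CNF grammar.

TY → y; S → y; A → z; TX → x; B → y; S → A X0; X0 → TY X1; X1 → A TY; A → B B; B → TY X2; X2 → S TX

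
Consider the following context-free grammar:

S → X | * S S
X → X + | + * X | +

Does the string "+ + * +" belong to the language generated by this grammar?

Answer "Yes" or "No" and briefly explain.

No - no valid derivation exists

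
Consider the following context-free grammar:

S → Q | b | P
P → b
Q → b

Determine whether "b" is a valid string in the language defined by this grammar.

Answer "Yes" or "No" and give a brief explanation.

Yes - a valid derivation exists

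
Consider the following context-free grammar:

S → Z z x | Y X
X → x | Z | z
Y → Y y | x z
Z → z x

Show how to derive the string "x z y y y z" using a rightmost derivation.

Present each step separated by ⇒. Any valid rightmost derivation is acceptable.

S ⇒ Y X ⇒ Y z ⇒ Y y z ⇒ Y y y z ⇒ Y y y y z ⇒ x z y y y z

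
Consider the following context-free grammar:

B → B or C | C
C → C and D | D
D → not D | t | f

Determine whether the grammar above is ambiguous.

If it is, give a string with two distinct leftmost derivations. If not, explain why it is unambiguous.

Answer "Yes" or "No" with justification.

No - the grammar is unambiguous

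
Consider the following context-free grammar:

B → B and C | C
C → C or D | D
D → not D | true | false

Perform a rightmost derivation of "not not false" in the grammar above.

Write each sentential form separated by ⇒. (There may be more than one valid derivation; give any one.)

B ⇒ C ⇒ D ⇒ not D ⇒ not not D ⇒ not not false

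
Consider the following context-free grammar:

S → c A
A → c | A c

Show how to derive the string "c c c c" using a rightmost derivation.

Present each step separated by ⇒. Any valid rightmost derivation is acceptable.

S ⇒ c A ⇒ c A c ⇒ c A c c ⇒ c c c c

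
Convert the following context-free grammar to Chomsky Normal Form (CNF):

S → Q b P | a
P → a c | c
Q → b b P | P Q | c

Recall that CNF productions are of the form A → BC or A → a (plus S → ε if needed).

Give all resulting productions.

TB → b; S → a; TA → a; TC → c; P → c; Q → c; S → Q X0; X0 → TB P; P → TA TC; Q → TB X1; X1 → TB P; Q → P Q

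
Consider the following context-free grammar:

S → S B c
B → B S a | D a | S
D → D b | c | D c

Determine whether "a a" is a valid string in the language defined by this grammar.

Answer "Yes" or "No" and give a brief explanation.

No - no valid derivation exists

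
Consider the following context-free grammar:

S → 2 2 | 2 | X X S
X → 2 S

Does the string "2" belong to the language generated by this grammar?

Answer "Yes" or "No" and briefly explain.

Yes - a valid derivation exists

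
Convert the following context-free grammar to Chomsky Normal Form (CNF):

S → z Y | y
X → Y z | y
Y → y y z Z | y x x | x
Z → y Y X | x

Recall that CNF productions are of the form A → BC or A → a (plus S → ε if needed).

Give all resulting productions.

TZ → z; S → y; X → y; TY → y; TX → x; Y → x; Z → x; S → TZ Y; X → Y TZ; Y → TY X0; X0 → TY X1; X1 → TZ Z; Y → TY X2; X2 → TX TX; Z → TY X3; X3 → Y X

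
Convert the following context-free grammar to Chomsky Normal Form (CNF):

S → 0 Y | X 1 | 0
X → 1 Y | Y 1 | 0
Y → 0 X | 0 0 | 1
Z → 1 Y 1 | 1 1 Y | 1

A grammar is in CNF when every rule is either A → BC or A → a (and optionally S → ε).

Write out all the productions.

T0 → 0; T1 → 1; S → 0; X → 0; Y → 1; Z → 1; S → T0 Y; S → X T1; X → T1 Y; X → Y T1; Y → T0 X; Y → T0 T0; Z → T1 X0; X0 → Y T1; Z → T1 X1; X1 → T1 Y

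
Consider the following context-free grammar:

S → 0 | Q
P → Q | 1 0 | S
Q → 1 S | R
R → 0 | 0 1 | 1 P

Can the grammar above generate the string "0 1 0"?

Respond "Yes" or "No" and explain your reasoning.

No - no valid derivation exists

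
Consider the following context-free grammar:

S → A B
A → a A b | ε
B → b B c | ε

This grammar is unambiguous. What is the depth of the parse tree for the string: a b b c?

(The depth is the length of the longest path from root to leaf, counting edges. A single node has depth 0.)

3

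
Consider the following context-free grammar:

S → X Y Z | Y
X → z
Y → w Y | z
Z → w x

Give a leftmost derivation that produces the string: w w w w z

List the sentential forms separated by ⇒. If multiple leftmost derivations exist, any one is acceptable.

S ⇒ Y ⇒ w Y ⇒ w w Y ⇒ w w w Y ⇒ w w w w Y ⇒ w w w w z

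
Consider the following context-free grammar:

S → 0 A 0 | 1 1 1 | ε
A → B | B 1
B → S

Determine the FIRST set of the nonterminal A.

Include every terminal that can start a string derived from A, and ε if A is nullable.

We compute FIRST(A) using the standard algorithm.
FIRST(A) = {0, 1, ε}
FIRST(B) = {0, 1, ε}
FIRST(S) = {0, 1, ε}
Therefore, FIRST(A) = {0, 1, ε}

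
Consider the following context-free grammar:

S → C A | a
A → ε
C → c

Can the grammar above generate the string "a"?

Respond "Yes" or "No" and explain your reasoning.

Yes - a valid derivation exists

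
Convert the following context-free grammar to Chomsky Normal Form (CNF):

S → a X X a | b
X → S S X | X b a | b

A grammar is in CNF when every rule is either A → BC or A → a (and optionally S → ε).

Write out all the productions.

TA → a; S → b; TB → b; X → b; S → TA X0; X0 → X X1; X1 → X TA; X → S X2; X2 → S X; X → X X3; X3 → TB TA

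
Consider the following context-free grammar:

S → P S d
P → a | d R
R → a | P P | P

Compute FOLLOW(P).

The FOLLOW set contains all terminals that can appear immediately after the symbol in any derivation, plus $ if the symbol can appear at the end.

We compute FOLLOW(P) using the standard algorithm.
FOLLOW(S) starts with {$}.
FIRST(P) = {a, d}
FIRST(R) = {a, d}
FIRST(S) = {a, d}
FOLLOW(P) = {a, d}
FOLLOW(R) = {a, d}
FOLLOW(S) = {$, d}
Therefore, FOLLOW(P) = {a, d}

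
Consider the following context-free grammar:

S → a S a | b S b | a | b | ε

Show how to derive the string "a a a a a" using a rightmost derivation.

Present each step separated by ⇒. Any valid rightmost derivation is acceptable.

S ⇒ a S a ⇒ a a S a a ⇒ a a a a a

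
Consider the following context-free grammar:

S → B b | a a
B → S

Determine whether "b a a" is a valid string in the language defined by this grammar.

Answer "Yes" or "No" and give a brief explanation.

No - no valid derivation exists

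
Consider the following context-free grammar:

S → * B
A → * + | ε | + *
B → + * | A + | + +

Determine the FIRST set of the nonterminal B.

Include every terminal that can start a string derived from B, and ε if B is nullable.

We compute FIRST(B) using the standard algorithm.
FIRST(A) = {*, +, ε}
FIRST(B) = {*, +}
FIRST(S) = {*}
Therefore, FIRST(B) = {*, +}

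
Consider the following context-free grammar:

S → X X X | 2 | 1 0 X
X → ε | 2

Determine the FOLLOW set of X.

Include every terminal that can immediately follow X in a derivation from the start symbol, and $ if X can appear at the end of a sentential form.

We compute FOLLOW(X) using the standard algorithm.
FOLLOW(S) starts with {$}.
FIRST(S) = {1, 2, ε}
FIRST(X) = {2, ε}
FOLLOW(S) = {$}
FOLLOW(X) = {$, 2}
Therefore, FOLLOW(X) = {$, 2}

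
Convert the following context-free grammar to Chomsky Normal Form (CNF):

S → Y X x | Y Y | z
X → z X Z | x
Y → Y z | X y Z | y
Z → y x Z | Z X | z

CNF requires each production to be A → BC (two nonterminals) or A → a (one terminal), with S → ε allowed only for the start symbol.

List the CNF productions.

TX → x; S → z; TZ → z; X → x; TY → y; Y → y; Z → z; S → Y X0; X0 → X TX; S → Y Y; X → TZ X1; X1 → X Z; Y → Y TZ; Y → X X2; X2 → TY Z; Z → TY X3; X3 → TX Z; Z → Z X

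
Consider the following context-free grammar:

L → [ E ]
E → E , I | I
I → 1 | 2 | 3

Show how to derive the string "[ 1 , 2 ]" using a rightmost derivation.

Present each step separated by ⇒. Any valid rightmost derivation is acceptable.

L ⇒ [ E ] ⇒ [ E , I ] ⇒ [ E , 2 ] ⇒ [ I , 2 ] ⇒ [ 1 , 2 ]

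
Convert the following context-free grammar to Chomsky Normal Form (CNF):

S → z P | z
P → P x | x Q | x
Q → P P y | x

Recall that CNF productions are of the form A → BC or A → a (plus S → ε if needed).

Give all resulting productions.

TZ → z; S → z; TX → x; P → x; TY → y; Q → x; S → TZ P; P → P TX; P → TX Q; Q → P X0; X0 → P TY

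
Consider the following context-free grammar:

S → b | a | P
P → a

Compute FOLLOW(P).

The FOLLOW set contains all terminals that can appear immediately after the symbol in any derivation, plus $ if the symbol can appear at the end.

We compute FOLLOW(P) using the standard algorithm.
FOLLOW(S) starts with {$}.
FIRST(P) = {a}
FIRST(S) = {a, b}
FOLLOW(P) = {$}
FOLLOW(S) = {$}
Therefore, FOLLOW(P) = {$}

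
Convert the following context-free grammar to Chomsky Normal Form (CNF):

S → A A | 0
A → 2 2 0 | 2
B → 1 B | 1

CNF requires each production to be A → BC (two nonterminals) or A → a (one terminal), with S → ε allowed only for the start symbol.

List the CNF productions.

S → 0; T2 → 2; T0 → 0; A → 2; T1 → 1; B → 1; S → A A; A → T2 X0; X0 → T2 T0; B → T1 B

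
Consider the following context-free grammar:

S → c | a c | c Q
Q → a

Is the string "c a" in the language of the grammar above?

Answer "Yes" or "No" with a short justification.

Yes - a valid derivation exists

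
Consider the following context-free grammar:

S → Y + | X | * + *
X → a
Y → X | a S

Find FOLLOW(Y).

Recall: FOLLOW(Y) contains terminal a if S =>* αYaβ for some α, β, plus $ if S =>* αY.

We compute FOLLOW(Y) using the standard algorithm.
FOLLOW(S) starts with {$}.
FIRST(S) = {*, a}
FIRST(X) = {a}
FIRST(Y) = {a}
FOLLOW(S) = {$, +}
FOLLOW(X) = {$, +}
FOLLOW(Y) = {+}
Therefore, FOLLOW(Y) = {+}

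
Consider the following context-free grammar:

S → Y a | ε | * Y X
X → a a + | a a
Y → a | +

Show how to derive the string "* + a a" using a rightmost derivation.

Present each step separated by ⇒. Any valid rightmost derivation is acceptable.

S ⇒ * Y X ⇒ * Y a a ⇒ * + a a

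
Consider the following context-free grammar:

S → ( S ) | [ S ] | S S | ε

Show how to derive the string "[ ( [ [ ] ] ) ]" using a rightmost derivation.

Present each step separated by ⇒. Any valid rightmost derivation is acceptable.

S ⇒ [ S ] ⇒ [ ( S ) ] ⇒ [ ( [ S ] ) ] ⇒ [ ( [ [ S ] ] ) ] ⇒ [ ( [ [ ] ] ) ]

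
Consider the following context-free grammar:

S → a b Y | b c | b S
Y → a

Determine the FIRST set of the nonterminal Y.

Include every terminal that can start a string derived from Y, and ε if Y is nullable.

We compute FIRST(Y) using the standard algorithm.
FIRST(S) = {a, b}
FIRST(Y) = {a}
Therefore, FIRST(Y) = {a}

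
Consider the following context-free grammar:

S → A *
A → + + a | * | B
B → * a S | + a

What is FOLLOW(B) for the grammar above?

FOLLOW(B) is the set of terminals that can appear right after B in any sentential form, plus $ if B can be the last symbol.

We compute FOLLOW(B) using the standard algorithm.
FOLLOW(S) starts with {$}.
FIRST(A) = {*, +}
FIRST(B) = {*, +}
FIRST(S) = {*, +}
FOLLOW(A) = {*}
FOLLOW(B) = {*}
FOLLOW(S) = {$, *}
Therefore, FOLLOW(B) = {*}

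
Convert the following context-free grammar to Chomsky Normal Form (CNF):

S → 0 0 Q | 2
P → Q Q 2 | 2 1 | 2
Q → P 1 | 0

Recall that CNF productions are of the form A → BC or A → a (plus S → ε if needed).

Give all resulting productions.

T0 → 0; S → 2; T2 → 2; T1 → 1; P → 2; Q → 0; S → T0 X0; X0 → T0 Q; P → Q X1; X1 → Q T2; P → T2 T1; Q → P T1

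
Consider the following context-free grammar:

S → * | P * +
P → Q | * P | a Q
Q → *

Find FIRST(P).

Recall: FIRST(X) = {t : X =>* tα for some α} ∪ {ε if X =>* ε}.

We compute FIRST(P) using the standard algorithm.
FIRST(P) = {*, a}
FIRST(Q) = {*}
FIRST(S) = {*, a}
Therefore, FIRST(P) = {*, a}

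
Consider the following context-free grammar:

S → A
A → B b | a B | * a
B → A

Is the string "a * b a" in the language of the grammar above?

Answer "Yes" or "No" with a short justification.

No - no valid derivation exists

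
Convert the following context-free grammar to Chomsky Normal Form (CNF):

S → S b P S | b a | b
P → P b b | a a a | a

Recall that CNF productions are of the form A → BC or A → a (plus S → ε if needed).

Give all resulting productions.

TB → b; TA → a; S → b; P → a; S → S X0; X0 → TB X1; X1 → P S; S → TB TA; P → P X2; X2 → TB TB; P → TA X3; X3 → TA TA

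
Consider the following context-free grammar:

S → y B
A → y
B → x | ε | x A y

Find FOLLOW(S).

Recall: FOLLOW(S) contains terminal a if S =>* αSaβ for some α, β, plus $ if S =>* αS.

We compute FOLLOW(S) using the standard algorithm.
FOLLOW(S) starts with {$}.
FIRST(A) = {y}
FIRST(B) = {x, ε}
FIRST(S) = {y}
FOLLOW(A) = {y}
FOLLOW(B) = {$}
FOLLOW(S) = {$}
Therefore, FOLLOW(S) = {$}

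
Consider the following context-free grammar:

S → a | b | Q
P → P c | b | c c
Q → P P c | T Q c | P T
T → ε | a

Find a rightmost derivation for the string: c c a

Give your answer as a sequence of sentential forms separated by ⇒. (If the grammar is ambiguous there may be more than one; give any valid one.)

S ⇒ Q ⇒ P T ⇒ P a ⇒ c c a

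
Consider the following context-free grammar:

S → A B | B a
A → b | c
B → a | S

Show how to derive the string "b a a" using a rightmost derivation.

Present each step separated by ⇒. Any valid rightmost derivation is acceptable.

S ⇒ A B ⇒ A S ⇒ A B a ⇒ A a a ⇒ b a a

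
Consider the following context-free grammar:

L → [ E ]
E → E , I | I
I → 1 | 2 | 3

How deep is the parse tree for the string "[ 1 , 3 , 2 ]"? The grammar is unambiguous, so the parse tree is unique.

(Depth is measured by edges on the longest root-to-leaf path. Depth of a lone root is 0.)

5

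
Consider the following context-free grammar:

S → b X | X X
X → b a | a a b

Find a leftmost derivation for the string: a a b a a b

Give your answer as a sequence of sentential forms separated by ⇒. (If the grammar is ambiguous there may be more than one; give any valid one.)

S ⇒ X X ⇒ a a b X ⇒ a a b a a b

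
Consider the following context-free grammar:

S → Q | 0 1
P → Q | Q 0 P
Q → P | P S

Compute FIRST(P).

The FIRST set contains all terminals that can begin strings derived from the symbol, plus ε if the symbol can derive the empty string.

We compute FIRST(P) using the standard algorithm.
FIRST(P) = {}
FIRST(Q) = {}
FIRST(S) = {0}
Therefore, FIRST(P) = {}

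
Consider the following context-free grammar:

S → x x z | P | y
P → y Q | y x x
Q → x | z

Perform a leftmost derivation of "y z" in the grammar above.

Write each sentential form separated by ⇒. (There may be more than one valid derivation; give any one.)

S ⇒ P ⇒ y Q ⇒ y z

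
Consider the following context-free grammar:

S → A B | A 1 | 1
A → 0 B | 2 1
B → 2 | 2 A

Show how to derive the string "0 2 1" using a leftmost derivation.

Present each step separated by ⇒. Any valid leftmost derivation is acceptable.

S ⇒ A 1 ⇒ 0 B 1 ⇒ 0 2 1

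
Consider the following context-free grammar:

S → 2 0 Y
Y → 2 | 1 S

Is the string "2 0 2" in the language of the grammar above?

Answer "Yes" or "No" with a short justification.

Yes - a valid derivation exists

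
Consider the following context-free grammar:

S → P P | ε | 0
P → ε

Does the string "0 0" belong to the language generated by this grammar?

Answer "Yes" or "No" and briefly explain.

No - no valid derivation exists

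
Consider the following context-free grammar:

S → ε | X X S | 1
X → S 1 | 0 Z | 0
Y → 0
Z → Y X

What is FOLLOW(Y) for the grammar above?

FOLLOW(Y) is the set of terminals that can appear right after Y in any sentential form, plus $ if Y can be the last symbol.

We compute FOLLOW(Y) using the standard algorithm.
FOLLOW(S) starts with {$}.
FIRST(S) = {0, 1, ε}
FIRST(X) = {0, 1}
FIRST(Y) = {0}
FIRST(Z) = {0}
FOLLOW(S) = {$, 1}
FOLLOW(X) = {$, 0, 1}
FOLLOW(Y) = {0, 1}
FOLLOW(Z) = {$, 0, 1}
Therefore, FOLLOW(Y) = {0, 1}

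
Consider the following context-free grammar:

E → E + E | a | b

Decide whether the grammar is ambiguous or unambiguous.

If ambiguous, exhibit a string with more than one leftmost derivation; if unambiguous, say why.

Ambiguous - the string 'a + b + a + b + a + b' has two distinct leftmost derivations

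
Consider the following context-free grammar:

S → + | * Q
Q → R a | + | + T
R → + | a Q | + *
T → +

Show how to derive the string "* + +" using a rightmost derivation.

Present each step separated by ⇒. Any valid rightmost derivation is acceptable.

S ⇒ * Q ⇒ * + T ⇒ * + +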